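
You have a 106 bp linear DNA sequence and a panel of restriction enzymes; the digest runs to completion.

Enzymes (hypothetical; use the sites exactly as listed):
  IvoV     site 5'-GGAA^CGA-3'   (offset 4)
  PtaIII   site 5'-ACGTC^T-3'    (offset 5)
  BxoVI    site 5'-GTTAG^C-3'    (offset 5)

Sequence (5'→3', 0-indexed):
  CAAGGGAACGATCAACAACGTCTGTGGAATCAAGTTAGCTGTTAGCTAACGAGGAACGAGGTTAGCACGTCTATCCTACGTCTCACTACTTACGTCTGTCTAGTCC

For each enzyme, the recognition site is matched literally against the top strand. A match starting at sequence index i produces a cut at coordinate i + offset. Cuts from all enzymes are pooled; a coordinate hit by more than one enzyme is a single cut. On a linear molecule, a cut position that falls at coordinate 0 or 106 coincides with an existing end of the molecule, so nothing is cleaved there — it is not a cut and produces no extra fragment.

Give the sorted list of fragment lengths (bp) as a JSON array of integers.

Scan for sites:
  IvoV (GGAACGA, off=4): starts [4, 52] → cuts [8, 56]
  PtaIII (ACGTCT, off=5): starts [17, 66, 77, 91] → cuts [22, 71, 82, 96]
  BxoVI (GTTAGC, off=5): starts [33, 40, 60] → cuts [38, 45, 65]

All cut coordinates (distinct, sorted): [8, 22, 38, 45, 56, 65, 71, 82, 96]

Fragment lengths:
  [0,8): 8 bp
  [8,22): 14 bp
  [22,38): 16 bp
  [38,45): 7 bp
  [45,56): 11 bp
  [56,65): 9 bp
  [65,71): 6 bp
  [71,82): 11 bp
  [82,96): 14 bp
  [96,106): 10 bp

[6,7,8,9,10,11,11,14,14,16]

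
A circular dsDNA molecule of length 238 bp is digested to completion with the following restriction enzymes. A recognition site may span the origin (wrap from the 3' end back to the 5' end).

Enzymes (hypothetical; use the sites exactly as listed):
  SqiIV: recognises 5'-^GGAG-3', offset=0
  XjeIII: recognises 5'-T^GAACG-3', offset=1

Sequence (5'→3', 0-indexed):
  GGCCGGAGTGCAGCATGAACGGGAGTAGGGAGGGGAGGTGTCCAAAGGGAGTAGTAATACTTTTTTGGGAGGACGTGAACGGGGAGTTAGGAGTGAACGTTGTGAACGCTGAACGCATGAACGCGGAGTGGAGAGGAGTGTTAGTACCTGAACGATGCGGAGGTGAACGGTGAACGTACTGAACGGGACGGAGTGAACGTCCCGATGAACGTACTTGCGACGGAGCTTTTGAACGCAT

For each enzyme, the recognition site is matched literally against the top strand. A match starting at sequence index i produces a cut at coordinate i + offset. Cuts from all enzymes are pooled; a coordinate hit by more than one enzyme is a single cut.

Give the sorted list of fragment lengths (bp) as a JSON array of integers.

[5,5,5,5,5,5,6,6,6,7,7,7,7,8,9,9,9,9,9,9,12,12,12,14,15,15,20]

Site scan:
  SqiIV (GGAG, off=0): starts [4, 21, 28, 33, 47, 67, 82, 89, 124, 129, 134, 158, 189, 221] → cuts [4, 21, 28, 33, 47, 67, 82, 89, 124, 129, 134, 158, 189, 221]
  XjeIII (TGAACG, off=1): starts [15, 75, 93, 102, 109, 117, 148, 163, 170, 179, 193, 205, 229] → cuts [16, 76, 94, 103, 110, 118, 149, 164, 171, 180, 194, 206, 230]

All cut coordinates (distinct, sorted): [4, 16, 21, 28, 33, 47, 67, 76, 82, 89, 94, 103, 110, 118, 124, 129, 134, 149, 158, 164, 171, 180, 189, 194, 206, 221, 230]

Fragments:
  4→16: 12 bp
  16→21: 5 bp
  21→28: 7 bp
  28→33: 5 bp
  33→47: 14 bp
  47→67: 20 bp
  67→76: 9 bp
  76→82: 6 bp
  82→89: 7 bp
  89→94: 5 bp
  94→103: 9 bp
  103→110: 7 bp
  110→118: 8 bp
  118→124: 6 bp
  124→129: 5 bp
  129→134: 5 bp
  134→149: 15 bp
  149→158: 9 bp
  158→164: 6 bp
  164→171: 7 bp
  171→180: 9 bp
  180→189: 9 bp
  189→194: 5 bp
  194→206: 12 bp
  206→221: 15 bp
  221→230: 9 bp
  230→4 (wrap): 238-230+4 = 12 bp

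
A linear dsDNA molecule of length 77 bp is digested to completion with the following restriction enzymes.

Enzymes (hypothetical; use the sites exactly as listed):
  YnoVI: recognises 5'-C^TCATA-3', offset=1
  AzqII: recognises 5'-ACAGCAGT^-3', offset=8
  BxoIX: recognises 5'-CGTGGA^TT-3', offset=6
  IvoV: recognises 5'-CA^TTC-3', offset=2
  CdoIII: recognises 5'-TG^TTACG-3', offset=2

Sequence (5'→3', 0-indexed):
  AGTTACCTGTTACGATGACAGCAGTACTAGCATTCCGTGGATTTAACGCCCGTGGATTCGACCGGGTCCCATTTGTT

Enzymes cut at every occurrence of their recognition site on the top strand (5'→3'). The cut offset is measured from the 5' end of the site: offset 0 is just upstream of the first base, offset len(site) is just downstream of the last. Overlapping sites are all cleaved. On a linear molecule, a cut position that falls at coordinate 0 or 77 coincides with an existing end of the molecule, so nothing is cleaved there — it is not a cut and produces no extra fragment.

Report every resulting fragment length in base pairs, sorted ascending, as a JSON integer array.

[7,9,9,15,16,21]

Site scan:
  YnoVI (CTCATA, off=1): no sites
  AzqII ACAGCAGT/8: at [17] ⇒ [25]
  BxoIX CGTGGATT/6: at [35, 50] ⇒ [41, 56]
  IvoV CATTC/2: at [30] ⇒ [32]
  CdoIII TGTTACG/2: at [7] ⇒ [9]

All cut coordinates (distinct, sorted): [9, 25, 32, 41, 56]

Fragments:
  [0,9): 9 bp
  [9,25): 16 bp
  [25,32): 7 bp
  [32,41): 9 bp
  [41,56): 15 bp
  [56,77): 21 bp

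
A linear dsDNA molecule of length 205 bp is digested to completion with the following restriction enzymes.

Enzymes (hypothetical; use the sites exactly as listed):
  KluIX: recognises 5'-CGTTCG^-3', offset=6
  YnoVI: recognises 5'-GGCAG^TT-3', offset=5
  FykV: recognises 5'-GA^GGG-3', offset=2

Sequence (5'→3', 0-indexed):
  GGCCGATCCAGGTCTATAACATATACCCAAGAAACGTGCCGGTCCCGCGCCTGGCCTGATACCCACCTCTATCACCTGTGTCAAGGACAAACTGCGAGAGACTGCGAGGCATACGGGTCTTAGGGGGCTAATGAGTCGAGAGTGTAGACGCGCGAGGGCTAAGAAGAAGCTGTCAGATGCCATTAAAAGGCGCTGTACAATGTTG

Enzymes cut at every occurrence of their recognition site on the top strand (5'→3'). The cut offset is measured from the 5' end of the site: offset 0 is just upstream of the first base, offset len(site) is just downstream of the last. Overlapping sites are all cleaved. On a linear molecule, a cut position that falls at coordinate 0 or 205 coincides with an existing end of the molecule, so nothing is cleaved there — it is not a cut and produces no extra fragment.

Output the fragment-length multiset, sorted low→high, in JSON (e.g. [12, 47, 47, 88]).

[50,155]

Site scan:
  KluIX (CGTTCG, off=6): no sites
  YnoVI (GGCAGTT, off=5): no sites
  FykV (GAGGG, off=2): starts [153] → cuts [155]

Pooled cuts: [155]

Fragment lengths:
  [0,155): 155 bp
  [155,205): 50 bp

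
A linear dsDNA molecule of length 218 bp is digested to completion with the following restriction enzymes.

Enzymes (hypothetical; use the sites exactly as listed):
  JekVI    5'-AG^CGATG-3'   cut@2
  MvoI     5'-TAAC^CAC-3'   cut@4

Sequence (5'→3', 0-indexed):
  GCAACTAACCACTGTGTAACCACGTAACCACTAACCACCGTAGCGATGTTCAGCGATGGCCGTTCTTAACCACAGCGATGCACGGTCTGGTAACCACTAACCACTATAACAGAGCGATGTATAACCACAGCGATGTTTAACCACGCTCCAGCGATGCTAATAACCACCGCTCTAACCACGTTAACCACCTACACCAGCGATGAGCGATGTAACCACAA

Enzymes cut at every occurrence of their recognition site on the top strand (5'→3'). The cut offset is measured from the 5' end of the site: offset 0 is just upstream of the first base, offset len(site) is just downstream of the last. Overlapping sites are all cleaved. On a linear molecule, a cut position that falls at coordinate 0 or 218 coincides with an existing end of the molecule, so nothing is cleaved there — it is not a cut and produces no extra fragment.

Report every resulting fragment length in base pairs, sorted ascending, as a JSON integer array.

Scan for sites:
  JekVI AGCGATG/2: at [41, 51, 73, 112, 128, 149, 195, 202] ⇒ [43, 53, 75, 114, 130, 151, 197, 204]
  MvoI TAACCAC/4: at [5, 16, 24, 31, 66, 90, 97, 121, 137, 160, 172, 181, 209] ⇒ [9, 20, 28, 35, 70, 94, 101, 125, 141, 164, 176, 185, 213]

Pooled cuts: [9, 20, 28, 35, 43, 53, 70, 75, 94, 101, 114, 125, 130, 141, 151, 164, 176, 185, 197, 204, 213]

Fragment lengths:
  [0,9): 9 bp
  [9,20): 11 bp
  [20,28): 8 bp
  [28,35): 7 bp
  [35,43): 8 bp
  [43,53): 10 bp
  [53,70): 17 bp
  [70,75): 5 bp
  [75,94): 19 bp
  [94,101): 7 bp
  [101,114): 13 bp
  [114,125): 11 bp
  [125,130): 5 bp
  [130,141): 11 bp
  [141,151): 10 bp
  [151,164): 13 bp
  [164,176): 12 bp
  [176,185): 9 bp
  [185,197): 12 bp
  [197,204): 7 bp
  [204,213): 9 bp
  [213,218): 5 bp

[5,5,5,7,7,7,8,8,9,9,9,10,10,11,11,11,12,12,13,13,17,19]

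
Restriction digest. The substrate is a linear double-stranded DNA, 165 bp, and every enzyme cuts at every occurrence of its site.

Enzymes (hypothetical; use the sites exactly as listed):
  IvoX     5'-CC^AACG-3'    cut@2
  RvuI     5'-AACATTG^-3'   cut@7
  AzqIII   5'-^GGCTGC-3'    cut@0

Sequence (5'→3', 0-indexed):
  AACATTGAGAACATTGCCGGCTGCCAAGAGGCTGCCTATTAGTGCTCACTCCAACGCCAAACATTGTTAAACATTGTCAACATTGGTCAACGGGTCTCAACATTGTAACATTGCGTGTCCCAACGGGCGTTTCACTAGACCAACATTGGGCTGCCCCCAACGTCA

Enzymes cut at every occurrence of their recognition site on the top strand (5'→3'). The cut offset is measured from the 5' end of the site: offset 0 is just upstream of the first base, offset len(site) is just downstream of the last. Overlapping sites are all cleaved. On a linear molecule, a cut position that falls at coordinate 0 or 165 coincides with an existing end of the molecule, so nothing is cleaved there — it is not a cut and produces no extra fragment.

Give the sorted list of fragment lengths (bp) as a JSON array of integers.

[2,7,7,8,8,9,9,10,10,11,14,20,23,27]

Scan for sites:
  IvoX (CCAACG, off=2): starts [50, 119, 156] → cuts [52, 121, 158]
  RvuI (AACATTG, off=7): starts [0, 9, 59, 69, 78, 98, 106, 141] → cuts [7, 16, 66, 76, 85, 105, 113, 148]
  AzqIII (GGCTGC, off=0): starts [18, 29, 148] → cuts [18, 29, 148]

Pooled cuts: [7, 16, 18, 29, 52, 66, 76, 85, 105, 113, 121, 148, 158]

Fragments:
  [0,7): 7 bp
  [7,16): 9 bp
  [16,18): 2 bp
  [18,29): 11 bp
  [29,52): 23 bp
  [52,66): 14 bp
  [66,76): 10 bp
  [76,85): 9 bp
  [85,105): 20 bp
  [105,113): 8 bp
  [113,121): 8 bp
  [121,148): 27 bp
  [148,158): 10 bp
  [158,165): 7 bp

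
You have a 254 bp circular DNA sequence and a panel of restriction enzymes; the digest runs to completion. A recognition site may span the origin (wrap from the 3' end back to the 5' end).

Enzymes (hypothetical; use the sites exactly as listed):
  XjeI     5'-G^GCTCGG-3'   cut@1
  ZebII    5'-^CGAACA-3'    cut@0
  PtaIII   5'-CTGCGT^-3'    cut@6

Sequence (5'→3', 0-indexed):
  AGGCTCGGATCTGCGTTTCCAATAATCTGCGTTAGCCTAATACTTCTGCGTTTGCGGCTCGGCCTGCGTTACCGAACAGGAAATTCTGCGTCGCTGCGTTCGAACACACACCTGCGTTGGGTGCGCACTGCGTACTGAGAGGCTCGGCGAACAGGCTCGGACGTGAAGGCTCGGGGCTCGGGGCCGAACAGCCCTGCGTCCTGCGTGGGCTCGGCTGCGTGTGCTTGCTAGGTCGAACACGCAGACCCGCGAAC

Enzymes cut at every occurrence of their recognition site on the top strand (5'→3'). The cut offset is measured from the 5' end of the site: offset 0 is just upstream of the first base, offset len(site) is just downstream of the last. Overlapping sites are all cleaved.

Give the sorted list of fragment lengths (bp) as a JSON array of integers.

[1,2,3,5,6,7,7,7,7,8,8,9,12,13,13,14,14,15,16,16,16,17,19,19]

Scan for sites:
  XjeI GGCTCGG/1: at [1, 55, 140, 153, 167, 174, 207] ⇒ [2, 56, 141, 154, 168, 175, 208]
  ZebII CGAACA/0: at [72, 100, 147, 184, 233, 249] ⇒ [72, 100, 147, 184, 233, 249]
  PtaIII CTGCGT/6: at [10, 26, 45, 63, 85, 93, 111, 127, 193, 200, 214] ⇒ [16, 32, 51, 69, 91, 99, 117, 133, 199, 206, 220]

Pooled cuts: [2, 16, 32, 51, 56, 69, 72, 91, 99, 100, 117, 133, 141, 147, 154, 168, 175, 184, 199, 206, 208, 220, 233, 249]

Fragments:
  2→16: 14 bp
  16→32: 16 bp
  32→51: 19 bp
  51→56: 5 bp
  56→69: 13 bp
  69→72: 3 bp
  72→91: 19 bp
  91→99: 8 bp
  99→100: 1 bp
  100→117: 17 bp
  117→133: 16 bp
  133→141: 8 bp
  141→147: 6 bp
  147→154: 7 bp
  154→168: 14 bp
  168→175: 7 bp
  175→184: 9 bp
  184→199: 15 bp
  199→206: 7 bp
  206→208: 2 bp
  208→220: 12 bp
  220→233: 13 bp
  233→249: 16 bp
  249→2 (wrap): 254-249+2 = 7 bp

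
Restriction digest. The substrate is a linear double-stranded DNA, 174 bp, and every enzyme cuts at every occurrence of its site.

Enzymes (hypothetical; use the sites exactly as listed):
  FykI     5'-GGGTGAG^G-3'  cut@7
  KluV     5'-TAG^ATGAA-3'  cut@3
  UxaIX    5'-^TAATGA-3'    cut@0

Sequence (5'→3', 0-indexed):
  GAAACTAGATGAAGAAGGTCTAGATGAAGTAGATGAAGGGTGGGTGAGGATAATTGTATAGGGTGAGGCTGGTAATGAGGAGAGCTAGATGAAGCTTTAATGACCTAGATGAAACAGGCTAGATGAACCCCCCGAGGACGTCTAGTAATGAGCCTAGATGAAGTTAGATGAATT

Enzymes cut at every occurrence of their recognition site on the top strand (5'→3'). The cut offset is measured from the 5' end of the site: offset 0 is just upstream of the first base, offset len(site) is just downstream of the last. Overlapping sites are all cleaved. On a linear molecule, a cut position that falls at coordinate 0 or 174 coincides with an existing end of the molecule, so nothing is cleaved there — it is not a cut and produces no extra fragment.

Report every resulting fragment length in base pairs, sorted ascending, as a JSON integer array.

[5,7,8,9,9,10,11,12,14,15,16,16,19,23]

Site scan:
  FykI GGGTGAGG/7: at [41, 60] ⇒ [48, 67]
  KluV TAGATGAA/3: at [5, 20, 29, 85, 105, 119, 154, 164] ⇒ [8, 23, 32, 88, 108, 122, 157, 167]
  UxaIX TAATGA/0: at [72, 97, 145] ⇒ [72, 97, 145]

All cut coordinates (distinct, sorted): [8, 23, 32, 48, 67, 72, 88, 97, 108, 122, 145, 157, 167]

Fragment lengths:
  [0,8): 8 bp
  [8,23): 15 bp
  [23,32): 9 bp
  [32,48): 16 bp
  [48,67): 19 bp
  [67,72): 5 bp
  [72,88): 16 bp
  [88,97): 9 bp
  [97,108): 11 bp
  [108,122): 14 bp
  [122,145): 23 bp
  [145,157): 12 bp
  [157,167): 10 bp
  [167,174): 7 bp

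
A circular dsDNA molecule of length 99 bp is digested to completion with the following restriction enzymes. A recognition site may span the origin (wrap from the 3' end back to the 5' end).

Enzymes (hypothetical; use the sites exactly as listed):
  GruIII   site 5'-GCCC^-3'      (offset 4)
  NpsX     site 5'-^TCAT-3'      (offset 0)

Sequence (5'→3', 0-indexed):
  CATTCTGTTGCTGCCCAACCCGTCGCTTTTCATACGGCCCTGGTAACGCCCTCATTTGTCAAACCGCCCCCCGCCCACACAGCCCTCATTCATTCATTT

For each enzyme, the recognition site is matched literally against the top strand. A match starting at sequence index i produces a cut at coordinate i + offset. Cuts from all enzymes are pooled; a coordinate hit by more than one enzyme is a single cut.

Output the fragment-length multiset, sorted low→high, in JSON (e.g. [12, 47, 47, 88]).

[4,4,5,7,9,11,11,13,17,18]

Site scan:
  GruIII (GCCC, off=4): starts [12, 36, 47, 65, 72, 81] → cuts [16, 40, 51, 69, 76, 85]
  NpsX (TCAT, off=0): starts [29, 51, 85, 89, 93, 98] → cuts [29, 51, 85, 89, 93, 98]

Pooled cuts: [16, 29, 40, 51, 69, 76, 85, 89, 93, 98]

Fragment lengths:
  16→29: 13 bp
  29→40: 11 bp
  40→51: 11 bp
  51→69: 18 bp
  69→76: 7 bp
  76→85: 9 bp
  85→89: 4 bp
  89→93: 4 bp
  93→98: 5 bp
  98→16 (wrap): 99-98+16 = 17 bp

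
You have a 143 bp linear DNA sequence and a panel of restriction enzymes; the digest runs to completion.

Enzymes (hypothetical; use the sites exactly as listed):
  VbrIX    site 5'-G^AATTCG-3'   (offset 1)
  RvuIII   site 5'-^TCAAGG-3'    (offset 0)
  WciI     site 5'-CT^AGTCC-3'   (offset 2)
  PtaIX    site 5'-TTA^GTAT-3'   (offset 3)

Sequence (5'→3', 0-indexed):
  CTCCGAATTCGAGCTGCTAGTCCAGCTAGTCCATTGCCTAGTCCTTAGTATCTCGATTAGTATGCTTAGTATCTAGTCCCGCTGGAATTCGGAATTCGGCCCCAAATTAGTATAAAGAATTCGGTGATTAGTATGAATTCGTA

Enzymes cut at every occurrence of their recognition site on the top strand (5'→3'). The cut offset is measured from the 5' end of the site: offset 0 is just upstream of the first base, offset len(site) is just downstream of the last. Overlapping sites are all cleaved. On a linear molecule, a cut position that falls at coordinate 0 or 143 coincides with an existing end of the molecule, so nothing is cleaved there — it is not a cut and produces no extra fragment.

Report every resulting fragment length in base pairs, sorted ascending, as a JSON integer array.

[5,5,6,7,8,8,8,9,9,11,12,12,13,13,17]

Per-enzyme occurrences:
  VbrIX (GAATTCG, off=1): starts [4, 84, 91, 116, 134] → cuts [5, 85, 92, 117, 135]
  RvuIII (TCAAGG, off=0): no sites
  WciI (CTAGTCC, off=2): starts [16, 25, 37, 72] → cuts [18, 27, 39, 74]
  PtaIX (TTAGTAT, off=3): starts [44, 56, 65, 106, 127] → cuts [47, 59, 68, 109, 130]

All cut coordinates (distinct, sorted): [5, 18, 27, 39, 47, 59, 68, 74, 85, 92, 109, 117, 130, 135]

Fragment lengths:
  [0,5): 5 bp
  [5,18): 13 bp
  [18,27): 9 bp
  [27,39): 12 bp
  [39,47): 8 bp
  [47,59): 12 bp
  [59,68): 9 bp
  [68,74): 6 bp
  [74,85): 11 bp
  [85,92): 7 bp
  [92,109): 17 bp
  [109,117): 8 bp
  [117,130): 13 bp
  [130,135): 5 bp
  [135,143): 8 bp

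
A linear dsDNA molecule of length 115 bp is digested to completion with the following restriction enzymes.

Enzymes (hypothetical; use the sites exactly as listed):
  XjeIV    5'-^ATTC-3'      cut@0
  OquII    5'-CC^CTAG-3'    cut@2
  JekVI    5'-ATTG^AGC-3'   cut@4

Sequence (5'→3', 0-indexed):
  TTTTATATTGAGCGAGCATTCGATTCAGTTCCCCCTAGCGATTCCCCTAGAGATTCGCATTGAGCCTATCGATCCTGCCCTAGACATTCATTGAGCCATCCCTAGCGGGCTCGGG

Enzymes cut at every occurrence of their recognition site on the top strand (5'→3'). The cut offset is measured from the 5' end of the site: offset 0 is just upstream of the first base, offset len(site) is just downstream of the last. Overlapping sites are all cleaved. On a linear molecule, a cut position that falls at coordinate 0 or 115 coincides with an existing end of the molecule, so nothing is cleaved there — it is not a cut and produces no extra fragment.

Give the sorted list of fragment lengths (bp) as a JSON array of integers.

Scan for sites:
  XjeIV ATTC/0: at [17, 22, 40, 52, 85] ⇒ [17, 22, 40, 52, 85]
  OquII CCCTAG/2: at [32, 44, 77, 99] ⇒ [34, 46, 79, 101]
  JekVI ATTGAGC/4: at [6, 58, 89] ⇒ [10, 62, 93]

All cut coordinates (distinct, sorted): [10, 17, 22, 34, 40, 46, 52, 62, 79, 85, 93, 101]

Fragments:
  [0,10): 10 bp
  [10,17): 7 bp
  [17,22): 5 bp
  [22,34): 12 bp
  [34,40): 6 bp
  [40,46): 6 bp
  [46,52): 6 bp
  [52,62): 10 bp
  [62,79): 17 bp
  [79,85): 6 bp
  [85,93): 8 bp
  [93,101): 8 bp
  [101,115): 14 bp

[5,6,6,6,6,7,8,8,10,10,12,14,17]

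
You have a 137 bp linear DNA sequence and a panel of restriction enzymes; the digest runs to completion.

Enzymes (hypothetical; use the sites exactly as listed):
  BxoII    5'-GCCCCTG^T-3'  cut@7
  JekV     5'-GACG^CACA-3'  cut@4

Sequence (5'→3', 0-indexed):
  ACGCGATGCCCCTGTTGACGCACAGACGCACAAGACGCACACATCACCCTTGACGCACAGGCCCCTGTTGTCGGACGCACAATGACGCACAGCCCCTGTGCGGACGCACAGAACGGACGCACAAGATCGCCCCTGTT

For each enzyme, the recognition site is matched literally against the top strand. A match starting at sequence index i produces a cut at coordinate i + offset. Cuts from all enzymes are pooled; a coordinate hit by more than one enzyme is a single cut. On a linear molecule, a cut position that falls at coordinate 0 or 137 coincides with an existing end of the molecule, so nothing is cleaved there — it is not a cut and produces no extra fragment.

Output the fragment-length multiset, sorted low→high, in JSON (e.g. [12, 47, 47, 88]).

[2,6,8,8,9,10,10,11,12,13,14,16,18]

Site scan:
  BxoII (GCCCCTGT, off=7): starts [7, 60, 91, 128] → cuts [14, 67, 98, 135]
  JekV (GACGCACA, off=4): starts [16, 24, 33, 51, 73, 83, 102, 115] → cuts [20, 28, 37, 55, 77, 87, 106, 119]

All cut coordinates (distinct, sorted): [14, 20, 28, 37, 55, 67, 77, 87, 98, 106, 119, 135]

Fragment lengths:
  [0,14): 14 bp
  [14,20): 6 bp
  [20,28): 8 bp
  [28,37): 9 bp
  [37,55): 18 bp
  [55,67): 12 bp
  [67,77): 10 bp
  [77,87): 10 bp
  [87,98): 11 bp
  [98,106): 8 bp
  [106,119): 13 bp
  [119,135): 16 bp
  [135,137): 2 bp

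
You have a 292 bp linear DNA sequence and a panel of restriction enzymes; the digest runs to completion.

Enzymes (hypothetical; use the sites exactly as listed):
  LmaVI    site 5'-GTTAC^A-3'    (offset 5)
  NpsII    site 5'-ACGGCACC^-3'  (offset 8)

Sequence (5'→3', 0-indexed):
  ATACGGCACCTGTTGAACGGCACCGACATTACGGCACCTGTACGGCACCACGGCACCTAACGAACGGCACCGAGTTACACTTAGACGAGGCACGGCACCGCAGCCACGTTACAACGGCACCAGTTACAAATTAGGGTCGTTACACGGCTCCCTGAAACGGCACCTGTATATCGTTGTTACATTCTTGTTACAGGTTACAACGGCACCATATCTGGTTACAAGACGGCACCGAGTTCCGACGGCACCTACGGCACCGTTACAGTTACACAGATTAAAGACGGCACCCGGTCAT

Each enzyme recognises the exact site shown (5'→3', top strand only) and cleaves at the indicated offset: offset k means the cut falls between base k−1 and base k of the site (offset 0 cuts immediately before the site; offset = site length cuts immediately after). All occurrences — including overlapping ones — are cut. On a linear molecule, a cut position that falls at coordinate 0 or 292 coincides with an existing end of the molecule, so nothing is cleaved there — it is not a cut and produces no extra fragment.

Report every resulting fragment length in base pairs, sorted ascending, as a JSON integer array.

Site scan:
  LmaVI GTTACA/5: at [73, 107, 122, 138, 175, 186, 193, 214, 255, 261] ⇒ [78, 112, 127, 143, 180, 191, 198, 219, 260, 266]
  NpsII ACGGCACC/8: at [2, 16, 30, 41, 49, 63, 91, 113, 156, 199, 222, 238, 247, 277] ⇒ [10, 24, 38, 49, 57, 71, 99, 121, 164, 207, 230, 246, 255, 285]

Pooled cuts: [10, 24, 38, 49, 57, 71, 78, 99, 112, 121, 127, 143, 164, 180, 191, 198, 207, 219, 230, 246, 255, 260, 266, 285]

Fragment lengths:
  [0,10): 10 bp
  [10,24): 14 bp
  [24,38): 14 bp
  [38,49): 11 bp
  [49,57): 8 bp
  [57,71): 14 bp
  [71,78): 7 bp
  [78,99): 21 bp
  [99,112): 13 bp
  [112,121): 9 bp
  [121,127): 6 bp
  [127,143): 16 bp
  [143,164): 21 bp
  [164,180): 16 bp
  [180,191): 11 bp
  [191,198): 7 bp
  [198,207): 9 bp
  [207,219): 12 bp
  [219,230): 11 bp
  [230,246): 16 bp
  [246,255): 9 bp
  [255,260): 5 bp
  [260,266): 6 bp
  [266,285): 19 bp
  [285,292): 7 bp

[5,6,6,7,7,7,8,9,9,9,10,11,11,11,12,13,14,14,14,16,16,16,19,21,21]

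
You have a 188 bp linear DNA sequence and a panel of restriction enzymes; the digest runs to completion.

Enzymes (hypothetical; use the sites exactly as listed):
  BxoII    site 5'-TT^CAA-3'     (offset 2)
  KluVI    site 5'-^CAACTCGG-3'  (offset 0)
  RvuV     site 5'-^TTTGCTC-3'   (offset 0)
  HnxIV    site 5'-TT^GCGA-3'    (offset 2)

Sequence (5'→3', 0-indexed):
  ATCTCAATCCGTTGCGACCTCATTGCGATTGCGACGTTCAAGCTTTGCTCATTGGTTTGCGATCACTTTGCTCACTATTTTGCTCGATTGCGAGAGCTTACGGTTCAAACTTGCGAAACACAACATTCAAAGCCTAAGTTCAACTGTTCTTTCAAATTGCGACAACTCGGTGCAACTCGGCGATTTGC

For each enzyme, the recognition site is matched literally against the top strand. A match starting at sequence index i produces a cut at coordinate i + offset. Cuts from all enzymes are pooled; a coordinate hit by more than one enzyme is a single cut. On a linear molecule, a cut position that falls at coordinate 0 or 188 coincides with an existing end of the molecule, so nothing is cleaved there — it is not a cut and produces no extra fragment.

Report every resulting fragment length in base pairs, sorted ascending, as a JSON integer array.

[4,5,6,6,7,8,8,10,11,11,12,12,13,13,15,15,16,16]

Site scan:
  BxoII (TTCAA, off=2): starts [36, 103, 125, 138, 150] → cuts [38, 105, 127, 140, 152]
  KluVI (CAACTCGG, off=0): starts [162, 172] → cuts [162, 172]
  RvuV (TTTGCTC, off=0): starts [43, 66, 78] → cuts [43, 66, 78]
  HnxIV (TTGCGA, off=2): starts [11, 22, 28, 56, 87, 110, 156] → cuts [13, 24, 30, 58, 89, 112, 158]

All cut coordinates (distinct, sorted): [13, 24, 30, 38, 43, 58, 66, 78, 89, 105, 112, 127, 140, 152, 158, 162, 172]

Fragment lengths:
  [0,13): 13 bp
  [13,24): 11 bp
  [24,30): 6 bp
  [30,38): 8 bp
  [38,43): 5 bp
  [43,58): 15 bp
  [58,66): 8 bp
  [66,78): 12 bp
  [78,89): 11 bp
  [89,105): 16 bp
  [105,112): 7 bp
  [112,127): 15 bp
  [127,140): 13 bp
  [140,152): 12 bp
  [152,158): 6 bp
  [158,162): 4 bp
  [162,172): 10 bp
  [172,188): 16 bp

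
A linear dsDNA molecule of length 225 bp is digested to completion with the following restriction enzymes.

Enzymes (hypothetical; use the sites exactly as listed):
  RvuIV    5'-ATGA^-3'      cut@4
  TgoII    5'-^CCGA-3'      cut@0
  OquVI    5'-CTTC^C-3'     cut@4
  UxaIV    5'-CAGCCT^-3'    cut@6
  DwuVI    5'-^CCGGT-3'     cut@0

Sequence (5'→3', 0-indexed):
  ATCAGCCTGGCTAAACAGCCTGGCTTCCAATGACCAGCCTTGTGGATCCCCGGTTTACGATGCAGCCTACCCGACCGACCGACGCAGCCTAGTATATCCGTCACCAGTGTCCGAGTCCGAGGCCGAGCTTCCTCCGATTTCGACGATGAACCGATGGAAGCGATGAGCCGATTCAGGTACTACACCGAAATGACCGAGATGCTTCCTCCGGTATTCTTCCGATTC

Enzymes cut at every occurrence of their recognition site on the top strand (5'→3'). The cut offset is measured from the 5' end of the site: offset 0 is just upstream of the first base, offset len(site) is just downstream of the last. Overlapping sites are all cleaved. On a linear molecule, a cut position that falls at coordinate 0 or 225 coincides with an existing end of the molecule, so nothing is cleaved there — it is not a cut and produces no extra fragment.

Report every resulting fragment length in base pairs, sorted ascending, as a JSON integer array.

[1,1,1,2,2,2,4,4,6,6,6,6,6,7,8,9,9,9,11,12,12,13,16,16,17,19,20]

Site scan:
  RvuIV ATGA/4: at [29, 145, 162, 189] ⇒ [33, 149, 166, 193]
  TgoII CCGA/0: at [70, 74, 78, 110, 116, 122, 133, 150, 167, 184, 193, 218] ⇒ [70, 74, 78, 110, 116, 122, 133, 150, 167, 184, 193, 218]
  OquVI CTTCC/4: at [23, 127, 201, 215] ⇒ [27, 131, 205, 219]
  UxaIV CAGCCT/6: at [2, 15, 34, 62, 84] ⇒ [8, 21, 40, 68, 90]
  DwuVI CCGGT/0: at [49, 207] ⇒ [49, 207]

Pooled cuts: [8, 21, 27, 33, 40, 49, 68, 70, 74, 78, 90, 110, 116, 122, 131, 133, 149, 150, 166, 167, 184, 193, 205, 207, 218, 219]

Fragments:
  [0,8): 8 bp
  [8,21): 13 bp
  [21,27): 6 bp
  [27,33): 6 bp
  [33,40): 7 bp
  [40,49): 9 bp
  [49,68): 19 bp
  [68,70): 2 bp
  [70,74): 4 bp
  [74,78): 4 bp
  [78,90): 12 bp
  [90,110): 20 bp
  [110,116): 6 bp
  [116,122): 6 bp
  [122,131): 9 bp
  [131,133): 2 bp
  [133,149): 16 bp
  [149,150): 1 bp
  [150,166): 16 bp
  [166,167): 1 bp
  [167,184): 17 bp
  [184,193): 9 bp
  [193,205): 12 bp
  [205,207): 2 bp
  [207,218): 11 bp
  [218,219): 1 bp
  [219,225): 6 bp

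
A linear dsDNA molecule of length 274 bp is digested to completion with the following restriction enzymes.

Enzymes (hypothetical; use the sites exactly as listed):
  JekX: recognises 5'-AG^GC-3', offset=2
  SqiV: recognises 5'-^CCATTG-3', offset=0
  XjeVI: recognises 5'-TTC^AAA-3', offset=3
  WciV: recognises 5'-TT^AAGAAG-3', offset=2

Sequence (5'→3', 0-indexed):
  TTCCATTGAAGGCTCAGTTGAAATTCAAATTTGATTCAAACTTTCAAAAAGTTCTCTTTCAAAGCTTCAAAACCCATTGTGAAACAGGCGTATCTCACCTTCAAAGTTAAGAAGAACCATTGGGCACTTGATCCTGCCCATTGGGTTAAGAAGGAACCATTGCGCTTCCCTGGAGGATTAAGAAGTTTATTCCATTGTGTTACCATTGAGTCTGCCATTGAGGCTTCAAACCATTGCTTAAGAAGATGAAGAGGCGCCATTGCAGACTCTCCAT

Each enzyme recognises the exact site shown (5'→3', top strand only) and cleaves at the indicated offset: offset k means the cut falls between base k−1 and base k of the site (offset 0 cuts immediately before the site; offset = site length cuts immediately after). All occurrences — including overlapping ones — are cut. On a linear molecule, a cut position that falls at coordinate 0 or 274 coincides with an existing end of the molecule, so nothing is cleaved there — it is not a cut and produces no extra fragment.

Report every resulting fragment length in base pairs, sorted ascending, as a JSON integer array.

[2,3,3,5,5,6,8,8,8,8,9,9,9,10,11,11,12,12,14,14,15,15,15,18,21,23]

Site scan:
  JekX (AGGC, off=2): starts [9, 85, 220, 251] → cuts [11, 87, 222, 253]
  SqiV (CCATTG, off=0): starts [2, 73, 116, 137, 156, 191, 202, 214, 230, 256] → cuts [2, 73, 116, 137, 156, 191, 202, 214, 230, 256]
  XjeVI (TTCAAA, off=3): starts [23, 34, 42, 57, 65, 99, 224] → cuts [26, 37, 45, 60, 68, 102, 227]
  WciV (TTAAGAAG, off=2): starts [106, 145, 177, 237] → cuts [108, 147, 179, 239]

Pooled cuts: [2, 11, 26, 37, 45, 60, 68, 73, 87, 102, 108, 116, 137, 147, 156, 179, 191, 202, 214, 222, 227, 230, 239, 253, 256]

Fragments:
  [0,2): 2 bp
  [2,11): 9 bp
  [11,26): 15 bp
  [26,37): 11 bp
  [37,45): 8 bp
  [45,60): 15 bp
  [60,68): 8 bp
  [68,73): 5 bp
  [73,87): 14 bp
  [87,102): 15 bp
  [102,108): 6 bp
  [108,116): 8 bp
  [116,137): 21 bp
  [137,147): 10 bp
  [147,156): 9 bp
  [156,179): 23 bp
  [179,191): 12 bp
  [191,202): 11 bp
  [202,214): 12 bp
  [214,222): 8 bp
  [222,227): 5 bp
  [227,230): 3 bp
  [230,239): 9 bp
  [239,253): 14 bp
  [253,256): 3 bp
  [256,274): 18 bp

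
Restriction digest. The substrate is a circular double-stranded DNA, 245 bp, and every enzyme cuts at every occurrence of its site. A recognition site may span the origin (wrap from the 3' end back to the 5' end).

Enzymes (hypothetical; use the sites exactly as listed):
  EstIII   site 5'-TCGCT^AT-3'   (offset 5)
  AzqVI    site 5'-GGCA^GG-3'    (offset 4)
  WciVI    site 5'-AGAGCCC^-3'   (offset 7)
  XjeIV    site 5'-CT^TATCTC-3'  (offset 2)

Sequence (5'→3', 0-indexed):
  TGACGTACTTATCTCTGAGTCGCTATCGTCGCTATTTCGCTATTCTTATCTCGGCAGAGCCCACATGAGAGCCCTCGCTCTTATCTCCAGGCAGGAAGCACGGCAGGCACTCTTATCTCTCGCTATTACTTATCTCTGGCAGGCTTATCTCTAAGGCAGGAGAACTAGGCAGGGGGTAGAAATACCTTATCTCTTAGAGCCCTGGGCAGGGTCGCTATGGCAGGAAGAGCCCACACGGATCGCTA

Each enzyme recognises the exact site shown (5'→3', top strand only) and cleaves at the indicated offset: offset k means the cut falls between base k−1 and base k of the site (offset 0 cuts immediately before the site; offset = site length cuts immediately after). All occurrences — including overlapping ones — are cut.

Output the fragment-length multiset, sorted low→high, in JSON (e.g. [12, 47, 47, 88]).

[4,5,6,6,6,7,8,8,8,9,10,10,11,11,12,12,12,12,13,13,15,15,16,16]

Per-enzyme occurrences:
  EstIII (TCGCTAT, off=5): starts [19, 28, 36, 119, 211, 239] → cuts [24, 33, 41, 124, 216, 244]
  AzqVI (GGCAGG, off=4): starts [89, 101, 137, 154, 167, 204, 218] → cuts [93, 105, 141, 158, 171, 208, 222]
  WciVI (AGAGCCC, off=7): starts [55, 67, 195, 225] → cuts [62, 74, 202, 232]
  XjeIV (CTTATCTC, off=2): starts [7, 44, 79, 111, 128, 143, 185] → cuts [9, 46, 81, 113, 130, 145, 187]

Pooled cuts: [9, 24, 33, 41, 46, 62, 74, 81, 93, 105, 113, 124, 130, 141, 145, 158, 171, 187, 202, 208, 216, 222, 232, 244]

Fragment lengths:
  9→24: 15 bp
  24→33: 9 bp
  33→41: 8 bp
  41→46: 5 bp
  46→62: 16 bp
  62→74: 12 bp
  74→81: 7 bp
  81→93: 12 bp
  93→105: 12 bp
  105→113: 8 bp
  113→124: 11 bp
  124→130: 6 bp
  130→141: 11 bp
  141→145: 4 bp
  145→158: 13 bp
  158→171: 13 bp
  171→187: 16 bp
  187→202: 15 bp
  202→208: 6 bp
  208→216: 8 bp
  216→222: 6 bp
  222→232: 10 bp
  232→244: 12 bp
  244→9 (wrap): 245-244+9 = 10 bp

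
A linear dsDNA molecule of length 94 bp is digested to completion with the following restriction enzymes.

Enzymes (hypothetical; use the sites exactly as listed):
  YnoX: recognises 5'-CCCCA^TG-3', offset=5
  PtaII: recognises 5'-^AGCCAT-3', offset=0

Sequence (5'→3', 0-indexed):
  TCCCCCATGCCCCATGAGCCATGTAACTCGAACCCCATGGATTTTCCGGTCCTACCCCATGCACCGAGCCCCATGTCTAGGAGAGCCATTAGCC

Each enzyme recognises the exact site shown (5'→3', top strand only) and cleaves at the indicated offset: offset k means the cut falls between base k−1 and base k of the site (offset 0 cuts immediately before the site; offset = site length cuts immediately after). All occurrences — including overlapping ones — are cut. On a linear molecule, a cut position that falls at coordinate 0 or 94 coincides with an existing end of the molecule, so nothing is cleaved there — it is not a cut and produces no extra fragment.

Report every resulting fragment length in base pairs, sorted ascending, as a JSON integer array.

Site scan:
  YnoX CCCCATG/5: at [2, 9, 32, 54, 68] ⇒ [7, 14, 37, 59, 73]
  PtaII AGCCAT/0: at [16, 83] ⇒ [16, 83]

All cut coordinates (distinct, sorted): [7, 14, 16, 37, 59, 73, 83]

Fragments:
  [0,7): 7 bp
  [7,14): 7 bp
  [14,16): 2 bp
  [16,37): 21 bp
  [37,59): 22 bp
  [59,73): 14 bp
  [73,83): 10 bp
  [83,94): 11 bp

[2,7,7,10,11,14,21,22]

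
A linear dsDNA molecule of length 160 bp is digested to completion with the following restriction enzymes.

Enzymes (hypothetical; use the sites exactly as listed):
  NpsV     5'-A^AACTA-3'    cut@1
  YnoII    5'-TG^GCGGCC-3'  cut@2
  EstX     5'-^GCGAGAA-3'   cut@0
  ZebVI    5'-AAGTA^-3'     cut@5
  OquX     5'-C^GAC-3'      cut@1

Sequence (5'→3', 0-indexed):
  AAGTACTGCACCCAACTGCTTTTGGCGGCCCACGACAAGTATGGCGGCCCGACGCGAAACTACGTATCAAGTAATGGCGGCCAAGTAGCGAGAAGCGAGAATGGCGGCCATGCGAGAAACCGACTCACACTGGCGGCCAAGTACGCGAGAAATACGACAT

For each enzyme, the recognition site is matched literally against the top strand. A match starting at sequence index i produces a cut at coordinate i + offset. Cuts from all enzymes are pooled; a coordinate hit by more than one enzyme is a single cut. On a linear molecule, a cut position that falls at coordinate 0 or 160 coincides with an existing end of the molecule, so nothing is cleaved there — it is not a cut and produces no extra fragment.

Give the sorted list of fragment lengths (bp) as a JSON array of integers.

[1,2,3,5,5,7,7,7,8,8,9,9,10,11,11,11,11,16,19]

Per-enzyme occurrences:
  NpsV AAACTA/1: at [56] ⇒ [57]
  YnoII TGGCGGCC/2: at [22, 41, 74, 101, 130] ⇒ [24, 43, 76, 103, 132]
  EstX GCGAGAA/0: at [87, 94, 111, 144] ⇒ [87, 94, 111, 144]
  ZebVI AAGTA/5: at [0, 36, 68, 82, 138] ⇒ [5, 41, 73, 87, 143]
  OquX CGAC/1: at [32, 49, 120, 154] ⇒ [33, 50, 121, 155]

Pooled cuts: [5, 24, 33, 41, 43, 50, 57, 73, 76, 87, 94, 103, 111, 121, 132, 143, 144, 155]

Fragments:
  [0,5): 5 bp
  [5,24): 19 bp
  [24,33): 9 bp
  [33,41): 8 bp
  [41,43): 2 bp
  [43,50): 7 bp
  [50,57): 7 bp
  [57,73): 16 bp
  [73,76): 3 bp
  [76,87): 11 bp
  [87,94): 7 bp
  [94,103): 9 bp
  [103,111): 8 bp
  [111,121): 10 bp
  [121,132): 11 bp
  [132,143): 11 bp
  [143,144): 1 bp
  [144,155): 11 bp
  [155,160): 5 bp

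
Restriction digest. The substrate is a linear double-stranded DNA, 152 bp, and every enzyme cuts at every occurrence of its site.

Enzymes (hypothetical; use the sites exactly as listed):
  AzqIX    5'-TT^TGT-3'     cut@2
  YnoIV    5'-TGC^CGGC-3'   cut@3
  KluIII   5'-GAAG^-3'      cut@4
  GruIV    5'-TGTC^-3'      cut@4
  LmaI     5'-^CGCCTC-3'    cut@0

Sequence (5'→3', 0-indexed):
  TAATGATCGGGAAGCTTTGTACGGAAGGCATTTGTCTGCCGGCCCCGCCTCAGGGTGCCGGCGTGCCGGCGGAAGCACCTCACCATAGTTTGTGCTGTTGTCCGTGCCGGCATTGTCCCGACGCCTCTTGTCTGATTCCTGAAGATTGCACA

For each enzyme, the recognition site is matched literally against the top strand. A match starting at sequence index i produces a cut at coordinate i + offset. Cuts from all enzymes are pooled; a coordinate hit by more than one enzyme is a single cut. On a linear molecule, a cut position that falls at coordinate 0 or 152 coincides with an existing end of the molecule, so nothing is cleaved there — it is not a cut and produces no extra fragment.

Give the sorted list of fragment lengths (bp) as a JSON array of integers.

Per-enzyme occurrences:
  AzqIX TTTGT/2: at [15, 30, 88] ⇒ [17, 32, 90]
  YnoIV TGCCGGC/3: at [36, 55, 63, 104] ⇒ [39, 58, 66, 107]
  KluIII GAAG/4: at [10, 23, 71, 140] ⇒ [14, 27, 75, 144]
  GruIV TGTC/4: at [32, 98, 113, 128] ⇒ [36, 102, 117, 132]
  LmaI CGCCTC/0: at [45, 121] ⇒ [45, 121]

Pooled cuts: [14, 17, 27, 32, 36, 39, 45, 58, 66, 75, 90, 102, 107, 117, 121, 132, 144]

Fragment lengths:
  [0,14): 14 bp
  [14,17): 3 bp
  [17,27): 10 bp
  [27,32): 5 bp
  [32,36): 4 bp
  [36,39): 3 bp
  [39,45): 6 bp
  [45,58): 13 bp
  [58,66): 8 bp
  [66,75): 9 bp
  [75,90): 15 bp
  [90,102): 12 bp
  [102,107): 5 bp
  [107,117): 10 bp
  [117,121): 4 bp
  [121,132): 11 bp
  [132,144): 12 bp
  [144,152): 8 bp

[3,3,4,4,5,5,6,8,8,9,10,10,11,12,12,13,14,15]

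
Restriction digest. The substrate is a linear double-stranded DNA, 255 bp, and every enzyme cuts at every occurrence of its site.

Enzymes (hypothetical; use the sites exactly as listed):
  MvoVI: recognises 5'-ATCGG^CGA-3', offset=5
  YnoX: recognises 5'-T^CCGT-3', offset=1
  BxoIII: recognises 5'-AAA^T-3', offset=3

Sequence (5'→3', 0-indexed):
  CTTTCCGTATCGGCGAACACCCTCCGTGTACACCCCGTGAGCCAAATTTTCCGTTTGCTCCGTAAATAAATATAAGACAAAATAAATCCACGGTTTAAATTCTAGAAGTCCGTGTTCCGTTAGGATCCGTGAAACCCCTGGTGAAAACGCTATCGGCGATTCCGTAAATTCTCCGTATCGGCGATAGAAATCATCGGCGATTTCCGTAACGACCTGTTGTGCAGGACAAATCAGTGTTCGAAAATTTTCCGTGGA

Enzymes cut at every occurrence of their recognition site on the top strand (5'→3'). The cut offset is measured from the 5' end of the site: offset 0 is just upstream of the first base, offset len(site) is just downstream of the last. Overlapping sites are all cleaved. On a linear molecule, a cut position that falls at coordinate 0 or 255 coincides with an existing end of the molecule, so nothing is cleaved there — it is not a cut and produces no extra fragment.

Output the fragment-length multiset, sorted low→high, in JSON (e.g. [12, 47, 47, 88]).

[4,4,4,4,4,4,5,6,7,7,7,7,7,9,9,9,9,10,10,10,12,13,14,23,27,30]

Per-enzyme occurrences:
  MvoVI ATCGGCGA/5: at [8, 151, 176, 192] ⇒ [13, 156, 181, 197]
  YnoX TCCGT/1: at [3, 22, 49, 58, 108, 115, 125, 160, 171, 202, 247] ⇒ [4, 23, 50, 59, 109, 116, 126, 161, 172, 203, 248]
  BxoIII AAAT/3: at [43, 63, 67, 79, 83, 96, 165, 187, 227, 241] ⇒ [46, 66, 70, 82, 86, 99, 168, 190, 230, 244]

All cut coordinates (distinct, sorted): [4, 13, 23, 46, 50, 59, 66, 70, 82, 86, 99, 109, 116, 126, 156, 161, 168, 172, 181, 190, 197, 203, 230, 244, 248]

Fragment lengths:
  [0,4): 4 bp
  [4,13): 9 bp
  [13,23): 10 bp
  [23,46): 23 bp
  [46,50): 4 bp
  [50,59): 9 bp
  [59,66): 7 bp
  [66,70): 4 bp
  [70,82): 12 bp
  [82,86): 4 bp
  [86,99): 13 bp
  [99,109): 10 bp
  [109,116): 7 bp
  [116,126): 10 bp
  [126,156): 30 bp
  [156,161): 5 bp
  [161,168): 7 bp
  [168,172): 4 bp
  [172,181): 9 bp
  [181,190): 9 bp
  [190,197): 7 bp
  [197,203): 6 bp
  [203,230): 27 bp
  [230,244): 14 bp
  [244,248): 4 bp
  [248,255): 7 bp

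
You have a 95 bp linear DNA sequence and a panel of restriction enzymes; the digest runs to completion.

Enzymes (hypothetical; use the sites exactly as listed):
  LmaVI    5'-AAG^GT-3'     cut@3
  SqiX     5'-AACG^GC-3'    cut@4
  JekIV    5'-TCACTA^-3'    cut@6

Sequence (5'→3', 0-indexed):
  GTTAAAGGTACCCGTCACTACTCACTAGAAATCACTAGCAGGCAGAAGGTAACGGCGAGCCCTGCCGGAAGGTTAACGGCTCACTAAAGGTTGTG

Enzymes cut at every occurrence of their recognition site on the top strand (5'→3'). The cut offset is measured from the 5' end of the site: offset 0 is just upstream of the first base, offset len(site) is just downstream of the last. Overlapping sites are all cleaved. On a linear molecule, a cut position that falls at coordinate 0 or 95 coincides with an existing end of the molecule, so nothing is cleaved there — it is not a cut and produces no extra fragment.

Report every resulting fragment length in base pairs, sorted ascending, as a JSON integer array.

Scan for sites:
  LmaVI (AAGGT, off=3): starts [4, 45, 68, 86] → cuts [7, 48, 71, 89]
  SqiX (AACGGC, off=4): starts [50, 74] → cuts [54, 78]
  JekIV (TCACTA, off=6): starts [14, 21, 31, 80] → cuts [20, 27, 37, 86]

Pooled cuts: [7, 20, 27, 37, 48, 54, 71, 78, 86, 89]

Fragments:
  [0,7): 7 bp
  [7,20): 13 bp
  [20,27): 7 bp
  [27,37): 10 bp
  [37,48): 11 bp
  [48,54): 6 bp
  [54,71): 17 bp
  [71,78): 7 bp
  [78,86): 8 bp
  [86,89): 3 bp
  [89,95): 6 bp

[3,6,6,7,7,7,8,10,11,13,17]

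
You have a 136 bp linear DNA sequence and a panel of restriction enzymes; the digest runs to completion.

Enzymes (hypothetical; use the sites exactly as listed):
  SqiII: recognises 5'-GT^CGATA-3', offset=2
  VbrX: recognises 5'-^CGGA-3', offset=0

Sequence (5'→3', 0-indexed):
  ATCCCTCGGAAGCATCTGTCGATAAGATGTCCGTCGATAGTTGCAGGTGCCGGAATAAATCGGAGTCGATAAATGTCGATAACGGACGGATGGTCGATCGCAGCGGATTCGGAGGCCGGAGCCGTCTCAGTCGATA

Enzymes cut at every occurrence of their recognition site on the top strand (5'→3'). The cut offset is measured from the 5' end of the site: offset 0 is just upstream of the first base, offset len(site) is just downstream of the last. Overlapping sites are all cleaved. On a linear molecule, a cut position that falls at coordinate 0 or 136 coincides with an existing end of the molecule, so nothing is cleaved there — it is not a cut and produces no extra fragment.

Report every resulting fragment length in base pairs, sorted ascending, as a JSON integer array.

Scan for sites:
  SqiII GTCGATA/2: at [17, 32, 64, 74, 129] ⇒ [19, 34, 66, 76, 131]
  VbrX CGGA/0: at [6, 50, 60, 82, 86, 103, 109, 116] ⇒ [6, 50, 60, 82, 86, 103, 109, 116]

Pooled cuts: [6, 19, 34, 50, 60, 66, 76, 82, 86, 103, 109, 116, 131]

Fragment lengths:
  [0,6): 6 bp
  [6,19): 13 bp
  [19,34): 15 bp
  [34,50): 16 bp
  [50,60): 10 bp
  [60,66): 6 bp
  [66,76): 10 bp
  [76,82): 6 bp
  [82,86): 4 bp
  [86,103): 17 bp
  [103,109): 6 bp
  [109,116): 7 bp
  [116,131): 15 bp
  [131,136): 5 bp

[4,5,6,6,6,6,7,10,10,13,15,15,16,17]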